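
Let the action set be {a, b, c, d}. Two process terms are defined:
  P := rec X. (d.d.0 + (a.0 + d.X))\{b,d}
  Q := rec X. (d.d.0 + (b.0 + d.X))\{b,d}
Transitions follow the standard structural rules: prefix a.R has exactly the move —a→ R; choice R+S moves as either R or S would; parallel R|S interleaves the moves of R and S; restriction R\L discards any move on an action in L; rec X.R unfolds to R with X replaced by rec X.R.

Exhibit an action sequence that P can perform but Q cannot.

LTS(P): 2 reachable states
  m0 = rec X. (d.d.0 + (a.0 + d.X))\{b,d} | —a→ m1
  m1 = 0\{b,d} | ∅
LTS(Q): 1 reachable states
  n0 = rec X. (d.d.0 + (b.0 + d.X))\{b,d} | ∅
Trace ⟨a⟩ through P, begin at {m0}:
  step 1 (a): {m1}
  P completes σ.
Trace ⟨a⟩ through Q, begin at {n0}:
  step 1 (a): no successor for Q

a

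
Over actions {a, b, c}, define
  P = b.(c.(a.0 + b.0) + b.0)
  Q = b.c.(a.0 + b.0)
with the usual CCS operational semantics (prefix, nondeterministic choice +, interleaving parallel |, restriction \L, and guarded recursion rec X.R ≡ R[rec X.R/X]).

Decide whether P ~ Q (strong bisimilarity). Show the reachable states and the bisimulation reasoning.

Reachable graph of P (4 states):
  s0 = b.(c.(a.0 + b.0) + b.0) :: -b-> s1
  s1 = c.(a.0 + b.0) + b.0 :: -b-> s2, -c-> s3
  s2 = 0 :: ·
  s3 = a.0 + b.0 :: -a-> s2, -b-> s2
Reachable graph of Q (4 states):
  t0 = b.c.(a.0 + b.0) :: -b-> t1
  t1 = c.(a.0 + b.0) :: -c-> t2
  t2 = a.0 + b.0 :: -a-> t3, -b-> t3
  t3 = 0 :: ·
Coarsest stable partition (strong bisimilarity classes):
  B0 = {s0}
  B1 = {s1}
  B2 = {s3, t2}
  B3 = {s2, t3}
  B4 = {t0}
  B5 = {t1}
s0 ∈ B0, t0 ∈ B4 → different blocks

not bisimilar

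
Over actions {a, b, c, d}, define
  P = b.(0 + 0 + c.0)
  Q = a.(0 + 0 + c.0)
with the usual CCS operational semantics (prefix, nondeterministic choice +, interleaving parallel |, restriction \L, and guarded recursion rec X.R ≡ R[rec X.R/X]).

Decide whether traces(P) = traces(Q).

P's transition system — 3 states:
  u0 = b.(0 + 0 + c.0) → --b--▸ u1
  u1 = 0 + 0 + c.0 → --c--▸ u2
  u2 = 0 → ∅
Q's transition system — 3 states:
  v0 = a.(0 + 0 + c.0) → --a--▸ v1
  v1 = 0 + 0 + c.0 → --c--▸ v2
  v2 = 0 → ∅
Run σ = ⟨b⟩ on P: start {u0}
  [1] b ⇒ {u1}
  ✓ P
Run σ = ⟨b⟩ on Q: start {v0}
  [1] b ⇒ ∅  — Q cannot continue

trace-distinct — witness ⟨b⟩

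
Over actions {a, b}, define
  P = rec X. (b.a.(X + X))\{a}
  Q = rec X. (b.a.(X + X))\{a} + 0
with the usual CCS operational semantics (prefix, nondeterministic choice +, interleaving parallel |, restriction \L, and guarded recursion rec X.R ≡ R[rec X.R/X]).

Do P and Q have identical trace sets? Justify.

trace-equivalent

P's transition system — 2 states:
  u0 = rec X. (b.a.(X + X))\{a} has moves --b--▸ u1
  u1 = (a.((rec X. (b.a.(X + X))\{a}) + (rec X. (b.a.(X + X))\{a})))\{a} has moves ∅
Q's transition system — 2 states:
  v0 = rec X. (b.a.(X + X))\{a} + 0 has moves --b--▸ v1
  v1 = (a.((rec X. (b.a.(X + X))\{a} + 0) + (rec X. (b.a.(X + X))\{a} + 0)))\{a} has moves ∅
Bisimilarity quotient blocks:
  B0 = {u0, v0}
  B1 = {u1, v1}
u0 ∈ B0, v0 ∈ B0 → same block
Bisimilar ⇒ trace-equivalent.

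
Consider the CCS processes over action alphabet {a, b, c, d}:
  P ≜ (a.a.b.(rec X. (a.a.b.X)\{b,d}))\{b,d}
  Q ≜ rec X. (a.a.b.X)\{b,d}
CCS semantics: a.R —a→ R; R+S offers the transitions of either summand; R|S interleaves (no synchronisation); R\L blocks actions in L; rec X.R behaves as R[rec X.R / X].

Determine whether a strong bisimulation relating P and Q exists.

Reachable graph of P (3 states):
  s0 = (a.a.b.(rec X. (a.a.b.X)\{b,d}))\{b,d} ⊢ -a-> s1
  s1 = (a.b.(rec X. (a.a.b.X)\{b,d}))\{b,d} ⊢ -a-> s2
  s2 = (b.(rec X. (a.a.b.X)\{b,d}))\{b,d} ⊢ stopped
Reachable graph of Q (3 states):
  t0 = rec X. (a.a.b.X)\{b,d} ⊢ -a-> t1
  t1 = (a.b.(rec X. (a.a.b.X)\{b,d}))\{b,d} ⊢ -a-> t2
  t2 = (b.(rec X. (a.a.b.X)\{b,d}))\{b,d} ⊢ stopped
Coarsest stable partition (strong bisimilarity classes):
  B0 = {s0, t0}
  B1 = {s1, t1}
  B2 = {s2, t2}
s0 ∈ B0, t0 ∈ B0 → same block

P ~ Q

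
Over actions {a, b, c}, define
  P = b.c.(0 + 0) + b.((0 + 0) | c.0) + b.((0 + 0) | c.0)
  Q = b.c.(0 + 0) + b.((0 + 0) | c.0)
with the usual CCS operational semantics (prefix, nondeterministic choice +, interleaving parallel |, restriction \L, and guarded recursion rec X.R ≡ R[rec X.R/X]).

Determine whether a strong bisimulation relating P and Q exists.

Reachable graph of P (5 states):
  m0 = b.c.(0 + 0) + b.((0 + 0) | c.0) + b.((0 + 0) | c.0) :: -b-> m1, -b-> m2
  m1 = (0 + 0) | c.0 :: -c-> m3
  m2 = c.(0 + 0) :: -c-> m4
  m3 = (0 + 0) | 0 :: (no moves)
  m4 = 0 + 0 :: (no moves)
Reachable graph of Q (5 states):
  n0 = b.c.(0 + 0) + b.((0 + 0) | c.0) :: -b-> n1, -b-> n2
  n1 = (0 + 0) | c.0 :: -c-> n3
  n2 = c.(0 + 0) :: -c-> n4
  n3 = (0 + 0) | 0 :: (no moves)
  n4 = 0 + 0 :: (no moves)
Partition-refinement fixed point:
  B0 = {m0, n0}
  B1 = {m1, m2, n1, n2}
  B2 = {m3, m4, n3, n4}
m0 ∈ B0, n0 ∈ B0 → same block

P ~ Q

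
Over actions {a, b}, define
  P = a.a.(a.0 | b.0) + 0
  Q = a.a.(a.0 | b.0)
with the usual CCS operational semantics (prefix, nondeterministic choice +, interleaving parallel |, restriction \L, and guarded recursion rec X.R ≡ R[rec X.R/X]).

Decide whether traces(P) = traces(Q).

trace-equivalent

P's transition system — 6 states:
  m0 = a.a.(a.0 | b.0) + 0 ⊢ —a→ m1
  m1 = a.(a.0 | b.0) ⊢ —a→ m2
  m2 = a.0 | b.0 ⊢ —a→ m3, —b→ m4
  m3 = 0 | b.0 ⊢ —b→ m5
  m4 = a.0 | 0 ⊢ —a→ m5
  m5 = 0 | 0 ⊢ stopped
Q's transition system — 6 states:
  n0 = a.a.(a.0 | b.0) ⊢ —a→ n1
  n1 = a.(a.0 | b.0) ⊢ —a→ n2
  n2 = a.0 | b.0 ⊢ —a→ n3, —b→ n4
  n3 = 0 | b.0 ⊢ —b→ n5
  n4 = a.0 | 0 ⊢ —a→ n5
  n5 = 0 | 0 ⊢ stopped
Bisimilarity quotient blocks:
  B0 = {m0, n0}
  B1 = {m1, n1}
  B2 = {m2, n2}
  B3 = {m3, n3}
  B4 = {m5, n5}
  B5 = {m4, n4}
m0 ∈ B0, n0 ∈ B0 → same block
Bisimilar ⇒ trace-equivalent.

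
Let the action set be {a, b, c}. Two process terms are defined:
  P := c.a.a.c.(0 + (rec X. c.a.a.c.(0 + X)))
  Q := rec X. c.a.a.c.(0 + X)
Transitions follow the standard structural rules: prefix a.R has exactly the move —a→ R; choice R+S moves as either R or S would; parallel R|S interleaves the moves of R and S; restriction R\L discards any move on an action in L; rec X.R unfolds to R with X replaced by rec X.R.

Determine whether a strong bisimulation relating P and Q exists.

P ~ Q

Reachable graph of P (5 states):
  m0 = c.a.a.c.(0 + (rec X. c.a.a.c.(0 + X))) has moves -c-> m1
  m1 = a.a.c.(0 + (rec X. c.a.a.c.(0 + X))) has moves -a-> m2
  m2 = a.c.(0 + (rec X. c.a.a.c.(0 + X))) has moves -a-> m3
  m3 = c.(0 + (rec X. c.a.a.c.(0 + X))) has moves -c-> m4
  m4 = 0 + (rec X. c.a.a.c.(0 + X)) has moves -c-> m1
Reachable graph of Q (5 states):
  n0 = rec X. c.a.a.c.(0 + X) has moves -c-> n1
  n1 = a.a.c.(0 + (rec X. c.a.a.c.(0 + X))) has moves -a-> n2
  n2 = a.c.(0 + (rec X. c.a.a.c.(0 + X))) has moves -a-> n3
  n3 = c.(0 + (rec X. c.a.a.c.(0 + X))) has moves -c-> n4
  n4 = 0 + (rec X. c.a.a.c.(0 + X)) has moves -c-> n1
Partition-refinement fixed point:
  B0 = {m0, m4, n0, n4}
  B1 = {m1, n1}
  B2 = {m2, n2}
  B3 = {m3, n3}
m0 ∈ B0, n0 ∈ B0 → same block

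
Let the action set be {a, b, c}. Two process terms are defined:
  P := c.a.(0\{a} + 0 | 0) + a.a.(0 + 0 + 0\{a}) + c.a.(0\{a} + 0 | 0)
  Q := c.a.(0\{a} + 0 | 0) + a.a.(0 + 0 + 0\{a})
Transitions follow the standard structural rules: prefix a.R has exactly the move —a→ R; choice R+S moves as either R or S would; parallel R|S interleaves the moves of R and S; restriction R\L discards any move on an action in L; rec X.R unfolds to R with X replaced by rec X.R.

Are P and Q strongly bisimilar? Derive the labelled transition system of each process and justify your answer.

P ~ Q

LTS(P): 5 reachable states
  m0 = c.a.(0\{a} + 0 | 0) + a.a.(0 + 0 + 0\{a}) + c.a.(0\{a} + 0 | 0) has moves —a→ m1, —c→ m2
  m1 = a.(0 + 0 + 0\{a}) has moves —a→ m3
  m2 = a.(0\{a} + 0 | 0) has moves —a→ m4
  m3 = 0 + 0 + 0\{a} has moves (no moves)
  m4 = 0\{a} + 0 | 0 has moves (no moves)
LTS(Q): 5 reachable states
  n0 = c.a.(0\{a} + 0 | 0) + a.a.(0 + 0 + 0\{a}) has moves —a→ n1, —c→ n2
  n1 = a.(0 + 0 + 0\{a}) has moves —a→ n3
  n2 = a.(0\{a} + 0 | 0) has moves —a→ n4
  n3 = 0 + 0 + 0\{a} has moves (no moves)
  n4 = 0\{a} + 0 | 0 has moves (no moves)
Coarsest stable partition (strong bisimilarity classes):
  B0 = {m0, n0}
  B1 = {m1, m2, n1, n2}
  B2 = {m3, m4, n3, n4}
m0 ∈ B0, n0 ∈ B0 → same block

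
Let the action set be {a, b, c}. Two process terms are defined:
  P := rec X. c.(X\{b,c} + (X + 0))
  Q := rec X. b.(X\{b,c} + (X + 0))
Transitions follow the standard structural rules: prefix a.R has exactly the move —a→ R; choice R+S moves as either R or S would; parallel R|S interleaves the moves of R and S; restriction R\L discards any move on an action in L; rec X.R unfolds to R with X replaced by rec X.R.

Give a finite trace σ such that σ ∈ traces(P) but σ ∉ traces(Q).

Reachable graph of P (2 states):
  s0 = rec X. c.(X\{b,c} + (X + 0)) :: —c→ s1
  s1 = (rec X. c.(X\{b,c} + (X + 0)))\{b,c} + ((rec X. c.(X\{b,c} + (X + 0))) + 0) :: —c→ s1
Reachable graph of Q (2 states):
  t0 = rec X. b.(X\{b,c} + (X + 0)) :: —b→ t1
  t1 = (rec X. b.(X\{b,c} + (X + 0)))\{b,c} + ((rec X. b.(X\{b,c} + (X + 0))) + 0) :: —b→ t1
Run σ = ⟨c⟩ on P: start {s0}
  [1] c ⇒ {s1}
  — P admits the full trace.
Run σ = ⟨c⟩ on Q: start {t0}
  [1] c ⇒ no successor for Q

c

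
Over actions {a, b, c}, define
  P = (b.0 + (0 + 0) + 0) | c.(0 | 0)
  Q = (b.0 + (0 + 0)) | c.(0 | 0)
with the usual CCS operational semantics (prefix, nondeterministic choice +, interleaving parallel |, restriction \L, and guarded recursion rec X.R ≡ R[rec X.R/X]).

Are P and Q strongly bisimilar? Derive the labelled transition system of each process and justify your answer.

P ~ Q

Reachable graph of P (4 states):
  m0 = (b.0 + (0 + 0) + 0) | c.(0 | 0) ⊢ —b→ m1, —c→ m2
  m1 = 0 | c.(0 | 0) ⊢ —c→ m3
  m2 = (b.0 + (0 + 0) + 0) | (0 | 0) ⊢ —b→ m3
  m3 = 0 | (0 | 0) ⊢ (no moves)
Reachable graph of Q (4 states):
  n0 = (b.0 + (0 + 0)) | c.(0 | 0) ⊢ —b→ n1, —c→ n2
  n1 = 0 | c.(0 | 0) ⊢ —c→ n3
  n2 = (b.0 + (0 + 0)) | (0 | 0) ⊢ —b→ n3
  n3 = 0 | (0 | 0) ⊢ (no moves)
Partition-refinement fixed point:
  B0 = {m0, n0}
  B1 = {m1, n1}
  B2 = {m3, n3}
  B3 = {m2, n2}
m0 ∈ B0, n0 ∈ B0 → same block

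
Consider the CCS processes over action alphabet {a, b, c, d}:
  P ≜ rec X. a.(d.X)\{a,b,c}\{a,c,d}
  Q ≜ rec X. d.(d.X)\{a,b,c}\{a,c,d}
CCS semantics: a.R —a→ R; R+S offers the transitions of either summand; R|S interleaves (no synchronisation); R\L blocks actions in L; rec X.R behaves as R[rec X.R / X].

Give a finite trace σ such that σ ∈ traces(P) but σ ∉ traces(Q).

a

P's transition system — 2 states:
  p0 = rec X. a.(d.X)\{a,b,c}\{a,c,d} → -a-> p1
  p1 = (d.(rec X. a.(d.X)\{a,b,c}\{a,c,d}))\{a,b,c}\{a,c,d} → stopped
Q's transition system — 2 states:
  q0 = rec X. d.(d.X)\{a,b,c}\{a,c,d} → -d-> q1
  q1 = (d.(rec X. d.(d.X)\{a,b,c}\{a,c,d}))\{a,b,c}\{a,c,d} → stopped
Run σ = ⟨a⟩ on P: start {p0}
  [1] a ⇒ {p1}
  P completes σ.
Run σ = ⟨a⟩ on Q: start {q0}
  [1] a ⇒ no successor for Q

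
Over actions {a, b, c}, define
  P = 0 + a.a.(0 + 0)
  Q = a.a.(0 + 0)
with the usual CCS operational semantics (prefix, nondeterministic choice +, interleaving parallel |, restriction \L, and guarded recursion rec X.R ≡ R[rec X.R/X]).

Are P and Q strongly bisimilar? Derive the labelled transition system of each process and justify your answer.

bisimilar

P's transition system — 3 states:
  p0 = 0 + a.a.(0 + 0) → =a=> p1
  p1 = a.(0 + 0) → =a=> p2
  p2 = 0 + 0 → ·
Q's transition system — 3 states:
  q0 = a.a.(0 + 0) → =a=> q1
  q1 = a.(0 + 0) → =a=> q2
  q2 = 0 + 0 → ·
Partition-refinement fixed point:
  B0 = {p0, q0}
  B1 = {p1, q1}
  B2 = {p2, q2}
p0 ∈ B0, q0 ∈ B0 → same block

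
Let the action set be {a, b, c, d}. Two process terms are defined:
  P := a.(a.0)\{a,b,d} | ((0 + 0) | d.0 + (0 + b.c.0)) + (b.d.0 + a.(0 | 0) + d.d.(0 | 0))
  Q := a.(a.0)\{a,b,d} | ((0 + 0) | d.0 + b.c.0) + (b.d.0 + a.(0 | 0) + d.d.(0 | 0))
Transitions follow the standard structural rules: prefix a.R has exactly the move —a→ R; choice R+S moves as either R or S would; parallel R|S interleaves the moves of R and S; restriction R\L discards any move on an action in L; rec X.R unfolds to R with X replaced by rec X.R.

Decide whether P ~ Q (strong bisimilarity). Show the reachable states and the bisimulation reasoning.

Reachable graph of P (12 states):
  s0 = a.(a.0)\{a,b,d} | ((0 + 0) | d.0 + (0 + b.c.0)) + (b.d.0 + a.(0 | 0) + d.d.(0 | 0)) ⊢ -a-> s1, -a-> s2, -b-> s3, -b-> s4, -d-> s5, -d-> s6
  s1 = (a.0)\{a,b,d} | ((0 + 0) | d.0 + (0 + b.c.0)) ⊢ -b-> s7, -d-> s8
  s2 = 0 | 0 ⊢ ·
  s3 = a.(a.0)\{a,b,d} | c.0 ⊢ -a-> s7, -c-> s9
  s4 = d.0 ⊢ -d-> s10
  s5 = a.(a.0)\{a,b,d} | ((0 + 0) | 0) ⊢ -a-> s8
  s6 = d.(0 | 0) ⊢ -d-> s2
  s7 = (a.0)\{a,b,d} | c.0 ⊢ -c-> s11
  s8 = (a.0)\{a,b,d} | ((0 + 0) | 0) ⊢ ·
  s9 = a.(a.0)\{a,b,d} | 0 ⊢ -a-> s11
  s10 = 0 ⊢ ·
  s11 = (a.0)\{a,b,d} | 0 ⊢ ·
Reachable graph of Q (12 states):
  t0 = a.(a.0)\{a,b,d} | ((0 + 0) | d.0 + b.c.0) + (b.d.0 + a.(0 | 0) + d.d.(0 | 0)) ⊢ -a-> t1, -a-> t2, -b-> t3, -b-> t4, -d-> t5, -d-> t6
  t1 = (a.0)\{a,b,d} | ((0 + 0) | d.0 + b.c.0) ⊢ -b-> t7, -d-> t8
  t2 = 0 | 0 ⊢ ·
  t3 = a.(a.0)\{a,b,d} | c.0 ⊢ -a-> t7, -c-> t9
  t4 = d.0 ⊢ -d-> t10
  t5 = a.(a.0)\{a,b,d} | ((0 + 0) | 0) ⊢ -a-> t8
  t6 = d.(0 | 0) ⊢ -d-> t2
  t7 = (a.0)\{a,b,d} | c.0 ⊢ -c-> t11
  t8 = (a.0)\{a,b,d} | ((0 + 0) | 0) ⊢ ·
  t9 = a.(a.0)\{a,b,d} | 0 ⊢ -a-> t11
  t10 = 0 ⊢ ·
  t11 = (a.0)\{a,b,d} | 0 ⊢ ·
Coarsest stable partition (strong bisimilarity classes):
  B0 = {s0, t0}
  B1 = {s10, s11, s2, s8, t10, t11, t2, t8}
  B2 = {s3, t3}
  B3 = {s7, t7}
  B4 = {s5, s9, t5, t9}
  B5 = {s1, t1}
  B6 = {s4, s6, t4, t6}
s0 ∈ B0, t0 ∈ B0 → same block

bisimilar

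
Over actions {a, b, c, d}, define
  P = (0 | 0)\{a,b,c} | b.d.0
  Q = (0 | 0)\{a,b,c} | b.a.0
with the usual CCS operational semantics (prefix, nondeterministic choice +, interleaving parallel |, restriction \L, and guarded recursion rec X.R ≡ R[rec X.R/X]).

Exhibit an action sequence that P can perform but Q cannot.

bd

P's transition system — 3 states:
  p0 = (0 | 0)\{a,b,c} | b.d.0 → ··b··> p1
  p1 = (0 | 0)\{a,b,c} | d.0 → ··d··> p2
  p2 = (0 | 0)\{a,b,c} | 0 → ·
Q's transition system — 3 states:
  q0 = (0 | 0)\{a,b,c} | b.a.0 → ··b··> q1
  q1 = (0 | 0)\{a,b,c} | a.0 → ··a··> q2
  q2 = (0 | 0)\{a,b,c} | 0 → ·
Run σ = ⟨bd⟩ on P: start {p0}
  [1] b ⇒ {p1}
  [2] d ⇒ {p2}
  — P admits the full trace.
Run σ = ⟨bd⟩ on Q: start {q0}
  [1] b ⇒ {q1}
  [2] d ⇒ ∅  — Q cannot continue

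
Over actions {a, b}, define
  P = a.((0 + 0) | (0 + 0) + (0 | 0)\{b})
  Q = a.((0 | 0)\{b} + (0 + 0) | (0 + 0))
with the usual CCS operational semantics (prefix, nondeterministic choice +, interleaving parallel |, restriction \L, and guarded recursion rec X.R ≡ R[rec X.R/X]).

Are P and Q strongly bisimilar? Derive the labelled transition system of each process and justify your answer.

P ~ Q

LTS(P): 2 reachable states
  s0 = a.((0 + 0) | (0 + 0) + (0 | 0)\{b}) ⊢ --a--▸ s1
  s1 = (0 + 0) | (0 + 0) + (0 | 0)\{b} ⊢ ∅
LTS(Q): 2 reachable states
  t0 = a.((0 | 0)\{b} + (0 + 0) | (0 + 0)) ⊢ --a--▸ t1
  t1 = (0 | 0)\{b} + (0 + 0) | (0 + 0) ⊢ ∅
Coarsest stable partition (strong bisimilarity classes):
  B0 = {s0, t0}
  B1 = {s1, t1}
s0 ∈ B0, t0 ∈ B0 → same block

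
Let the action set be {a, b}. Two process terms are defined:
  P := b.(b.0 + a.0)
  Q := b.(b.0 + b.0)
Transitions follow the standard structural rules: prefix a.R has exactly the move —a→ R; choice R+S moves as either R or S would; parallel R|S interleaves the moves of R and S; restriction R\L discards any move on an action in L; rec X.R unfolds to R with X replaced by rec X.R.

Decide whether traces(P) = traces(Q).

LTS(P): 3 reachable states
  u0 = b.(b.0 + a.0) has moves --b--▸ u1
  u1 = b.0 + a.0 has moves --a--▸ u2, --b--▸ u2
  u2 = 0 has moves ∅
LTS(Q): 3 reachable states
  v0 = b.(b.0 + b.0) has moves --b--▸ v1
  v1 = b.0 + b.0 has moves --b--▸ v2
  v2 = 0 has moves ∅
Executing ba from P (initial set {u0}):
  after b @ step 1: {u1}
  after a @ step 2: {u2}
  P completes σ.
Executing ba from Q (initial set {v0}):
  after b @ step 1: {v1}
  after a @ step 2: ∅ (Q stuck)

trace-distinct — witness ⟨ba⟩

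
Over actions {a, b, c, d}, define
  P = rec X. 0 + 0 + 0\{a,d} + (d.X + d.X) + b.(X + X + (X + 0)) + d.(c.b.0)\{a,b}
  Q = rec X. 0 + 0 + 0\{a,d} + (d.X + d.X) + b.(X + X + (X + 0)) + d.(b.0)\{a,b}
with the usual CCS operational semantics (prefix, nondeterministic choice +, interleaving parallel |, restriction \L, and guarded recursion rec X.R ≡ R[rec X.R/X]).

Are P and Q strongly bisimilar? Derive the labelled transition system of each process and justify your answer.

NO

Reachable graph of P (4 states):
  s0 = rec X. 0 + 0 + 0\{a,d} + (d.X + d.X) + b.(X + X + (X + 0)) + d.(c.b.0)\{a,b} has moves =b=> s1, =d=> s0, =d=> s2
  s1 = (rec X. 0 + 0 + 0\{a,d} + (d.X + d.X) + b.(X + X + (X + 0)) + d.(c.b.0)\{a,b}) + (rec X. 0 + 0 + 0\{a,d} + (d.X + d.X) + b.(X + X + (X + 0)) + d.(c.b.0)\{a,b}) + ((rec X. 0 + 0 + 0\{a,d} + (d.X + d.X) + b.(X + X + (X + 0)) + d.(c.b.0)\{a,b}) + 0) has moves =b=> s1, =d=> s0, =d=> s2
  s2 = (c.b.0)\{a,b} has moves =c=> s3
  s3 = (b.0)\{a,b} has moves stopped
Reachable graph of Q (3 states):
  t0 = rec X. 0 + 0 + 0\{a,d} + (d.X + d.X) + b.(X + X + (X + 0)) + d.(b.0)\{a,b} has moves =b=> t1, =d=> t0, =d=> t2
  t1 = (rec X. 0 + 0 + 0\{a,d} + (d.X + d.X) + b.(X + X + (X + 0)) + d.(b.0)\{a,b}) + (rec X. 0 + 0 + 0\{a,d} + (d.X + d.X) + b.(X + X + (X + 0)) + d.(b.0)\{a,b}) + ((rec X. 0 + 0 + 0\{a,d} + (d.X + d.X) + b.(X + X + (X + 0)) + d.(b.0)\{a,b}) + 0) has moves =b=> t1, =d=> t0, =d=> t2
  t2 = (b.0)\{a,b} has moves stopped
Coarsest stable partition (strong bisimilarity classes):
  B0 = {s0, s1}
  B1 = {s2}
  B2 = {s3, t2}
  B3 = {t0, t1}
s0 ∈ B0, t0 ∈ B3 → different blocks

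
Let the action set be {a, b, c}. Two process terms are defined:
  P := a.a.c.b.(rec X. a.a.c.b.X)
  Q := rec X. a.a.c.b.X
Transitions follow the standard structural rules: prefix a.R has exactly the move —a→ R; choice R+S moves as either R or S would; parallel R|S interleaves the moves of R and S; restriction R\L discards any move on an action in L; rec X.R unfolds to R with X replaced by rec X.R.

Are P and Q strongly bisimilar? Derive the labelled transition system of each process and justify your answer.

Reachable graph of P (5 states):
  p0 = a.a.c.b.(rec X. a.a.c.b.X) has moves -a-> p1
  p1 = a.c.b.(rec X. a.a.c.b.X) has moves -a-> p2
  p2 = c.b.(rec X. a.a.c.b.X) has moves -c-> p3
  p3 = b.(rec X. a.a.c.b.X) has moves -b-> p4
  p4 = rec X. a.a.c.b.X has moves -a-> p1
Reachable graph of Q (4 states):
  q0 = rec X. a.a.c.b.X has moves -a-> q1
  q1 = a.c.b.(rec X. a.a.c.b.X) has moves -a-> q2
  q2 = c.b.(rec X. a.a.c.b.X) has moves -c-> q3
  q3 = b.(rec X. a.a.c.b.X) has moves -b-> q0
Partition-refinement fixed point:
  B0 = {p0, p4, q0}
  B1 = {p1, q1}
  B2 = {p2, q2}
  B3 = {p3, q3}
p0 ∈ B0, q0 ∈ B0 → same block

bisimilar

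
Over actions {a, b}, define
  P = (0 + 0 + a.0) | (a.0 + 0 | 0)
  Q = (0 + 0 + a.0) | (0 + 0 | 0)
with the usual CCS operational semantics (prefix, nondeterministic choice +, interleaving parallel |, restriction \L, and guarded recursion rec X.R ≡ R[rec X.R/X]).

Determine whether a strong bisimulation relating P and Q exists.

NO

Reachable graph of P (4 states):
  s0 = (0 + 0 + a.0) | (a.0 + 0 | 0) has moves -a-> s1, -a-> s2
  s1 = (0 + 0 + a.0) | 0 has moves -a-> s3
  s2 = 0 | (a.0 + 0 | 0) has moves -a-> s3
  s3 = 0 | 0 has moves (no moves)
Reachable graph of Q (2 states):
  t0 = (0 + 0 + a.0) | (0 + 0 | 0) has moves -a-> t1
  t1 = 0 | (0 + 0 | 0) has moves (no moves)
Bisimilarity quotient blocks:
  B0 = {s0}
  B1 = {s1, s2, t0}
  B2 = {s3, t1}
s0 ∈ B0, t0 ∈ B1 → different blocks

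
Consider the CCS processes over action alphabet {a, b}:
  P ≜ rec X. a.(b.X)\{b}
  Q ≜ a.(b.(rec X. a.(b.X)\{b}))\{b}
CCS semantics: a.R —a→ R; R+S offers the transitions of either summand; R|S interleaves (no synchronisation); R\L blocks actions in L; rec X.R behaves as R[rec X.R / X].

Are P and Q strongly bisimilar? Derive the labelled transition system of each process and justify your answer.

YES

Reachable graph of P (2 states):
  s0 = rec X. a.(b.X)\{b} | ··a··> s1
  s1 = (b.(rec X. a.(b.X)\{b}))\{b} | deadlocked
Reachable graph of Q (2 states):
  t0 = a.(b.(rec X. a.(b.X)\{b}))\{b} | ··a··> t1
  t1 = (b.(rec X. a.(b.X)\{b}))\{b} | deadlocked
Coarsest stable partition (strong bisimilarity classes):
  B0 = {s0, t0}
  B1 = {s1, t1}
s0 ∈ B0, t0 ∈ B0 → same block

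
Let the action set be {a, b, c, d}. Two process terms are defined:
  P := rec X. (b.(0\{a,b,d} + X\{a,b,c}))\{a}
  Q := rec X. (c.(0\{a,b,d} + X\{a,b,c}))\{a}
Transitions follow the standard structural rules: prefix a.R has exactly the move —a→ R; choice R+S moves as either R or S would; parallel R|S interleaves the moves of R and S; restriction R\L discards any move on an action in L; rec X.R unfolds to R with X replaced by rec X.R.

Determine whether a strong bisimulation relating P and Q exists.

LTS(P): 2 reachable states
  u0 = rec X. (b.(0\{a,b,d} + X\{a,b,c}))\{a} → ··b··> u1
  u1 = (0\{a,b,d} + (rec X. (b.(0\{a,b,d} + X\{a,b,c}))\{a})\{a,b,c})\{a} → stopped
LTS(Q): 2 reachable states
  v0 = rec X. (c.(0\{a,b,d} + X\{a,b,c}))\{a} → ··c··> v1
  v1 = (0\{a,b,d} + (rec X. (c.(0\{a,b,d} + X\{a,b,c}))\{a})\{a,b,c})\{a} → stopped
Bisimilarity quotient blocks:
  B0 = {u0}
  B1 = {u1, v1}
  B2 = {v0}
u0 ∈ B0, v0 ∈ B2 → different blocks

NO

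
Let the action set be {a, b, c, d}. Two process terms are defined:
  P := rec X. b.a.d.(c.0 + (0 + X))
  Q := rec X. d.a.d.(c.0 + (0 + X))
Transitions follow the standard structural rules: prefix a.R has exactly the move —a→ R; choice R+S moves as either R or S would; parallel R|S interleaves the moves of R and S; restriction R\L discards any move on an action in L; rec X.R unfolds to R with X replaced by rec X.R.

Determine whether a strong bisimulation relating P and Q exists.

LTS(P): 5 reachable states
  m0 = rec X. b.a.d.(c.0 + (0 + X)) has moves =b=> m1
  m1 = a.d.(c.0 + (0 + (rec X. b.a.d.(c.0 + (0 + X))))) has moves =a=> m2
  m2 = d.(c.0 + (0 + (rec X. b.a.d.(c.0 + (0 + X))))) has moves =d=> m3
  m3 = c.0 + (0 + (rec X. b.a.d.(c.0 + (0 + X)))) has moves =b=> m1, =c=> m4
  m4 = 0 has moves stopped
LTS(Q): 5 reachable states
  n0 = rec X. d.a.d.(c.0 + (0 + X)) has moves =d=> n1
  n1 = a.d.(c.0 + (0 + (rec X. d.a.d.(c.0 + (0 + X))))) has moves =a=> n2
  n2 = d.(c.0 + (0 + (rec X. d.a.d.(c.0 + (0 + X))))) has moves =d=> n3
  n3 = c.0 + (0 + (rec X. d.a.d.(c.0 + (0 + X)))) has moves =c=> n4, =d=> n1
  n4 = 0 has moves stopped
Coarsest stable partition (strong bisimilarity classes):
  B0 = {m0}
  B1 = {m1}
  B2 = {m2}
  B3 = {m3}
  B4 = {m4, n4}
  B5 = {n0}
  B6 = {n1}
  B7 = {n2}
  B8 = {n3}
m0 ∈ B0, n0 ∈ B5 → different blocks

not bisimilar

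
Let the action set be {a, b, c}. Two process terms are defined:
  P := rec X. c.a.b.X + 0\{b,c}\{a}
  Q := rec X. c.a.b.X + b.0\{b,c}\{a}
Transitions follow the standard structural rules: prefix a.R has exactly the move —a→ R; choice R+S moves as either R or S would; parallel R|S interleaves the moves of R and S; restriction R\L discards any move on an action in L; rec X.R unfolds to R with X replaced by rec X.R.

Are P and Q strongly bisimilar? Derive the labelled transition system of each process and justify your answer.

not bisimilar

P's transition system — 3 states:
  m0 = rec X. c.a.b.X + 0\{b,c}\{a} :: —c→ m1
  m1 = a.b.(rec X. c.a.b.X + 0\{b,c}\{a}) :: —a→ m2
  m2 = b.(rec X. c.a.b.X + 0\{b,c}\{a}) :: —b→ m0
Q's transition system — 4 states:
  n0 = rec X. c.a.b.X + b.0\{b,c}\{a} :: —b→ n1, —c→ n2
  n1 = 0\{b,c}\{a} :: deadlocked
  n2 = a.b.(rec X. c.a.b.X + b.0\{b,c}\{a}) :: —a→ n3
  n3 = b.(rec X. c.a.b.X + b.0\{b,c}\{a}) :: —b→ n0
Partition-refinement fixed point:
  B0 = {m0}
  B1 = {m1}
  B2 = {m2}
  B3 = {n0}
  B4 = {n2}
  B5 = {n3}
  B6 = {n1}
m0 ∈ B0, n0 ∈ B3 → different blocks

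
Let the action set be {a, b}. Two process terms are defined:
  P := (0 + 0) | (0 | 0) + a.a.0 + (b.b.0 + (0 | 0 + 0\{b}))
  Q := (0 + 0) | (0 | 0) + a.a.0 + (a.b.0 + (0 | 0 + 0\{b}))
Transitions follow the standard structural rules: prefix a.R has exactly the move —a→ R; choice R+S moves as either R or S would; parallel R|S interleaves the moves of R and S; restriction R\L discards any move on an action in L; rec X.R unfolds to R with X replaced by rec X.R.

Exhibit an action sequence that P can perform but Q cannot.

Reachable graph of P (4 states):
  s0 = (0 + 0) | (0 | 0) + a.a.0 + (b.b.0 + (0 | 0 + 0\{b})) | —a→ s1, —b→ s2
  s1 = a.0 | —a→ s3
  s2 = b.0 | —b→ s3
  s3 = 0 | ·
Reachable graph of Q (4 states):
  t0 = (0 + 0) | (0 | 0) + a.a.0 + (a.b.0 + (0 | 0 + 0\{b})) | —a→ t1, —a→ t2
  t1 = a.0 | —a→ t3
  t2 = b.0 | —b→ t3
  t3 = 0 | ·
Executing b from P (initial set {s0}):
  [1] b ⇒ {s2}
  ✓ P
Executing b from Q (initial set {t0}):
  [1] b ⇒ ∅ (Q stuck)

b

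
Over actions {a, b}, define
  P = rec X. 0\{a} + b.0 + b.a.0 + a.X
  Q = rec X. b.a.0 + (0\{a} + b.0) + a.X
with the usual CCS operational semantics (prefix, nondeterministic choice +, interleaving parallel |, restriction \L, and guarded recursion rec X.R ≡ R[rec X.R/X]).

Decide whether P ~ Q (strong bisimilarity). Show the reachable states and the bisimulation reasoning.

YES

LTS(P): 3 reachable states
  s0 = rec X. 0\{a} + b.0 + b.a.0 + a.X → --a--▸ s0, --b--▸ s1, --b--▸ s2
  s1 = 0 → stopped
  s2 = a.0 → --a--▸ s1
LTS(Q): 3 reachable states
  t0 = rec X. b.a.0 + (0\{a} + b.0) + a.X → --a--▸ t0, --b--▸ t1, --b--▸ t2
  t1 = 0 → stopped
  t2 = a.0 → --a--▸ t1
Coarsest stable partition (strong bisimilarity classes):
  B0 = {s0, t0}
  B1 = {s2, t2}
  B2 = {s1, t1}
s0 ∈ B0, t0 ∈ B0 → same block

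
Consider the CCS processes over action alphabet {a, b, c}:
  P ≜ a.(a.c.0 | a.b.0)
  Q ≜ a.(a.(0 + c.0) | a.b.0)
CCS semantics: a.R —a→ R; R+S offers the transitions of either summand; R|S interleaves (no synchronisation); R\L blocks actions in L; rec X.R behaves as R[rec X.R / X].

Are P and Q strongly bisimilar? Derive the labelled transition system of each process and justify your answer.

P's transition system — 10 states:
  m0 = a.(a.c.0 | a.b.0) :: =a=> m1
  m1 = a.c.0 | a.b.0 :: =a=> m2, =a=> m3
  m2 = a.c.0 | b.0 :: =a=> m4, =b=> m5
  m3 = c.0 | a.b.0 :: =a=> m4, =c=> m6
  m4 = c.0 | b.0 :: =b=> m7, =c=> m8
  m5 = a.c.0 | 0 :: =a=> m7
  m6 = 0 | a.b.0 :: =a=> m8
  m7 = c.0 | 0 :: =c=> m9
  m8 = 0 | b.0 :: =b=> m9
  m9 = 0 | 0 :: (no moves)
Q's transition system — 10 states:
  n0 = a.(a.(0 + c.0) | a.b.0) :: =a=> n1
  n1 = a.(0 + c.0) | a.b.0 :: =a=> n2, =a=> n3
  n2 = (0 + c.0) | a.b.0 :: =a=> n4, =c=> n5
  n3 = a.(0 + c.0) | b.0 :: =a=> n4, =b=> n6
  n4 = (0 + c.0) | b.0 :: =b=> n7, =c=> n8
  n5 = 0 | a.b.0 :: =a=> n8
  n6 = a.(0 + c.0) | 0 :: =a=> n7
  n7 = (0 + c.0) | 0 :: =c=> n9
  n8 = 0 | b.0 :: =b=> n9
  n9 = 0 | 0 :: (no moves)
Bisimilarity quotient blocks:
  B0 = {m0, n0}
  B1 = {m1, n1}
  B2 = {m2, n3}
  B3 = {m4, n4}
  B4 = {m8, n8}
  B5 = {m9, n9}
  B6 = {m7, n7}
  B7 = {m5, n6}
  B8 = {m3, n2}
  B9 = {m6, n5}
m0 ∈ B0, n0 ∈ B0 → same block

bisimilar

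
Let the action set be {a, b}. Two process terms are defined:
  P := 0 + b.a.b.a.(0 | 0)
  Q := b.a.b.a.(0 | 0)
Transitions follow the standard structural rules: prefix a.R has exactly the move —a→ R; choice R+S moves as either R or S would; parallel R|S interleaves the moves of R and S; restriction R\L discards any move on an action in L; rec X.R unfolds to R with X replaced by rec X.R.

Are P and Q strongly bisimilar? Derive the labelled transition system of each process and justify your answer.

bisimilar

LTS(P): 5 reachable states
  m0 = 0 + b.a.b.a.(0 | 0) | =b=> m1
  m1 = a.b.a.(0 | 0) | =a=> m2
  m2 = b.a.(0 | 0) | =b=> m3
  m3 = a.(0 | 0) | =a=> m4
  m4 = 0 | 0 | ·
LTS(Q): 5 reachable states
  n0 = b.a.b.a.(0 | 0) | =b=> n1
  n1 = a.b.a.(0 | 0) | =a=> n2
  n2 = b.a.(0 | 0) | =b=> n3
  n3 = a.(0 | 0) | =a=> n4
  n4 = 0 | 0 | ·
Partition-refinement fixed point:
  B0 = {m0, n0}
  B1 = {m1, n1}
  B2 = {m2, n2}
  B3 = {m3, n3}
  B4 = {m4, n4}
m0 ∈ B0, n0 ∈ B0 → same block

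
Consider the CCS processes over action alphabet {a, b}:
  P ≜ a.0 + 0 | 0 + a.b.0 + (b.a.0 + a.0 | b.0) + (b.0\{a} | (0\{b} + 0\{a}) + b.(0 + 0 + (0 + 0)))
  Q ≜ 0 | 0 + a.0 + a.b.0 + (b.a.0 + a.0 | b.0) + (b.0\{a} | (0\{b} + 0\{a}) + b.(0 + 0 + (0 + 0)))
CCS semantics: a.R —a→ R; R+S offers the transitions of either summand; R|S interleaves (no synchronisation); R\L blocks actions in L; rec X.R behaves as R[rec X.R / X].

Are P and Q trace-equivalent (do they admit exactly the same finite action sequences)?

P's transition system — 9 states:
  m0 = a.0 + 0 | 0 + a.b.0 + (b.a.0 + a.0 | b.0) + (b.0\{a} | (0\{b} + 0\{a}) + b.(0 + 0 + (0 + 0))) ⊢ -a-> m1, -a-> m2, -a-> m3, -b-> m4, -b-> m5, -b-> m6, -b-> m7
  m1 = 0 ⊢ ·
  m2 = 0 | b.0 ⊢ -b-> m8
  m3 = b.0 ⊢ -b-> m1
  m4 = 0 + 0 + (0 + 0) ⊢ ·
  m5 = 0\{a} | (0\{b} + 0\{a}) ⊢ ·
  m6 = a.0 ⊢ -a-> m1
  m7 = a.0 | 0 ⊢ -a-> m8
  m8 = 0 | 0 ⊢ ·
Q's transition system — 9 states:
  n0 = 0 | 0 + a.0 + a.b.0 + (b.a.0 + a.0 | b.0) + (b.0\{a} | (0\{b} + 0\{a}) + b.(0 + 0 + (0 + 0))) ⊢ -a-> n1, -a-> n2, -a-> n3, -b-> n4, -b-> n5, -b-> n6, -b-> n7
  n1 = 0 ⊢ ·
  n2 = 0 | b.0 ⊢ -b-> n8
  n3 = b.0 ⊢ -b-> n1
  n4 = 0 + 0 + (0 + 0) ⊢ ·
  n5 = 0\{a} | (0\{b} + 0\{a}) ⊢ ·
  n6 = a.0 ⊢ -a-> n1
  n7 = a.0 | 0 ⊢ -a-> n8
  n8 = 0 | 0 ⊢ ·
Partition-refinement fixed point:
  B0 = {m0, n0}
  B1 = {m1, m4, m5, m8, n1, n4, n5, n8}
  B2 = {m6, m7, n6, n7}
  B3 = {m2, m3, n2, n3}
m0 ∈ B0, n0 ∈ B0 → same block
Bisimilar ⇒ trace-equivalent.

traces(P) = traces(Q)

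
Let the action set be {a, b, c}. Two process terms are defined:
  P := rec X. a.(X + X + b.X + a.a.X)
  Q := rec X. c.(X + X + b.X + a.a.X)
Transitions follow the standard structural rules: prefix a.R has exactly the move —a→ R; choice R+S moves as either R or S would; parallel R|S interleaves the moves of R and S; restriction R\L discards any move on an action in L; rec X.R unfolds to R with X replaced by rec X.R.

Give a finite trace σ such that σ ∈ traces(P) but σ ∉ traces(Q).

P's transition system — 3 states:
  m0 = rec X. a.(X + X + b.X + a.a.X) → --a--▸ m1
  m1 = (rec X. a.(X + X + b.X + a.a.X)) + (rec X. a.(X + X + b.X + a.a.X)) + b.(rec X. a.(X + X + b.X + a.a.X)) + a.a.(rec X. a.(X + X + b.X + a.a.X)) → --a--▸ m1, --a--▸ m2, --b--▸ m0
  m2 = a.(rec X. a.(X + X + b.X + a.a.X)) → --a--▸ m0
Q's transition system — 3 states:
  n0 = rec X. c.(X + X + b.X + a.a.X) → --c--▸ n1
  n1 = (rec X. c.(X + X + b.X + a.a.X)) + (rec X. c.(X + X + b.X + a.a.X)) + b.(rec X. c.(X + X + b.X + a.a.X)) + a.a.(rec X. c.(X + X + b.X + a.a.X)) → --a--▸ n2, --b--▸ n0, --c--▸ n1
  n2 = a.(rec X. c.(X + X + b.X + a.a.X)) → --a--▸ n0
Executing a from P (initial set {m0}):
  step 1 (a): {m1}
  P completes σ.
Executing a from Q (initial set {n0}):
  step 1 (a): ∅ (Q stuck)

a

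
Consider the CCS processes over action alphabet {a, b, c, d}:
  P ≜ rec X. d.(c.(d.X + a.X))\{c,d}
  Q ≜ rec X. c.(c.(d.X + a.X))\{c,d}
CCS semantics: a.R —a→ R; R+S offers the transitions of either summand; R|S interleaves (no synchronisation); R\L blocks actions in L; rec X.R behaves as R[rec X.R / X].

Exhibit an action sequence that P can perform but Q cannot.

d

Reachable graph of P (2 states):
  p0 = rec X. d.(c.(d.X + a.X))\{c,d} has moves =d=> p1
  p1 = (c.(d.(rec X. d.(c.(d.X + a.X))\{c,d}) + a.(rec X. d.(c.(d.X + a.X))\{c,d})))\{c,d} has moves stopped
Reachable graph of Q (2 states):
  q0 = rec X. c.(c.(d.X + a.X))\{c,d} has moves =c=> q1
  q1 = (c.(d.(rec X. c.(c.(d.X + a.X))\{c,d}) + a.(rec X. c.(c.(d.X + a.X))\{c,d})))\{c,d} has moves stopped
Executing d from P (initial set {p0}):
  after d @ step 1: {p1}
  — P admits the full trace.
Executing d from Q (initial set {q0}):
  after d @ step 1: ∅ (Q stuck)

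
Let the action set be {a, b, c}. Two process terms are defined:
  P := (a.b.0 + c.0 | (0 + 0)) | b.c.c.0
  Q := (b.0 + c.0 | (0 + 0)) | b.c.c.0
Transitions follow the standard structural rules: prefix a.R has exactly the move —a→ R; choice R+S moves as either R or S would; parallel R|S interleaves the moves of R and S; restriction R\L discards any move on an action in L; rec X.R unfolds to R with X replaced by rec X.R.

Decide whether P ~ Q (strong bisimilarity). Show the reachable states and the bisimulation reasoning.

LTS(P): 16 reachable states
  m0 = (a.b.0 + c.0 | (0 + 0)) | b.c.c.0 → —a→ m1, —b→ m2, —c→ m3
  m1 = b.0 | b.c.c.0 → —b→ m4, —b→ m5
  m2 = (a.b.0 + c.0 | (0 + 0)) | c.c.0 → —a→ m5, —c→ m6, —c→ m7
  m3 = 0 | (0 + 0) | b.c.c.0 → —b→ m7
  m4 = 0 | b.c.c.0 → —b→ m8
  m5 = b.0 | c.c.0 → —b→ m8, —c→ m9
  m6 = (a.b.0 + c.0 | (0 + 0)) | c.0 → —a→ m9, —c→ m10, —c→ m11
  m7 = 0 | (0 + 0) | c.c.0 → —c→ m11
  m8 = 0 | c.c.0 → —c→ m12
  m9 = b.0 | c.0 → —b→ m12, —c→ m13
  m10 = (a.b.0 + c.0 | (0 + 0)) | 0 → —a→ m13, —c→ m14
  m11 = 0 | (0 + 0) | c.0 → —c→ m14
  m12 = 0 | c.0 → —c→ m15
  m13 = b.0 | 0 → —b→ m15
  m14 = 0 | (0 + 0) | 0 → stopped
  m15 = 0 | 0 → stopped
LTS(Q): 12 reachable states
  n0 = (b.0 + c.0 | (0 + 0)) | b.c.c.0 → —b→ n1, —b→ n2, —c→ n3
  n1 = (b.0 + c.0 | (0 + 0)) | c.c.0 → —b→ n4, —c→ n5, —c→ n6
  n2 = 0 | b.c.c.0 → —b→ n4
  n3 = 0 | (0 + 0) | b.c.c.0 → —b→ n6
  n4 = 0 | c.c.0 → —c→ n7
  n5 = (b.0 + c.0 | (0 + 0)) | c.0 → —b→ n7, —c→ n8, —c→ n9
  n6 = 0 | (0 + 0) | c.c.0 → —c→ n9
  n7 = 0 | c.0 → —c→ n10
  n8 = (b.0 + c.0 | (0 + 0)) | 0 → —b→ n10, —c→ n11
  n9 = 0 | (0 + 0) | c.0 → —c→ n11
  n10 = 0 | 0 → stopped
  n11 = 0 | (0 + 0) | 0 → stopped
Bisimilarity quotient blocks:
  B0 = {m0}
  B1 = {m1}
  B2 = {m3, m4, n2, n3}
  B3 = {m7, m8, n4, n6}
  B4 = {m11, m12, n7, n9}
  B5 = {m14, m15, n10, n11}
  B6 = {m5}
  B7 = {m9}
  B8 = {m13}
  B9 = {m2}
  B10 = {m6}
  B11 = {m10}
  B12 = {n0}
  B13 = {n1}
  B14 = {n5}
  B15 = {n8}
m0 ∈ B0, n0 ∈ B12 → different blocks

not bisimilar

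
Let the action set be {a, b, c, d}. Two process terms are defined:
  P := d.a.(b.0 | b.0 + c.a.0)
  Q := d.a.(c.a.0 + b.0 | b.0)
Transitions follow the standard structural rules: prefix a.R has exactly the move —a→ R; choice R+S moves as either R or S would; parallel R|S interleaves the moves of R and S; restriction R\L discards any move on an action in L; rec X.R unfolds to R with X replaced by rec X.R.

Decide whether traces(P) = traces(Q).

trace-equivalent

Reachable graph of P (8 states):
  s0 = d.a.(b.0 | b.0 + c.a.0) :: —d→ s1
  s1 = a.(b.0 | b.0 + c.a.0) :: —a→ s2
  s2 = b.0 | b.0 + c.a.0 :: —b→ s3, —b→ s4, —c→ s5
  s3 = 0 | b.0 :: —b→ s6
  s4 = b.0 | 0 :: —b→ s6
  s5 = a.0 :: —a→ s7
  s6 = 0 | 0 :: (no moves)
  s7 = 0 :: (no moves)
Reachable graph of Q (8 states):
  t0 = d.a.(c.a.0 + b.0 | b.0) :: —d→ t1
  t1 = a.(c.a.0 + b.0 | b.0) :: —a→ t2
  t2 = c.a.0 + b.0 | b.0 :: —b→ t3, —b→ t4, —c→ t5
  t3 = 0 | b.0 :: —b→ t6
  t4 = b.0 | 0 :: —b→ t6
  t5 = a.0 :: —a→ t7
  t6 = 0 | 0 :: (no moves)
  t7 = 0 :: (no moves)
Partition-refinement fixed point:
  B0 = {s0, t0}
  B1 = {s1, t1}
  B2 = {s2, t2}
  B3 = {s3, s4, t3, t4}
  B4 = {s6, s7, t6, t7}
  B5 = {s5, t5}
s0 ∈ B0, t0 ∈ B0 → same block
Bisimilar ⇒ trace-equivalent.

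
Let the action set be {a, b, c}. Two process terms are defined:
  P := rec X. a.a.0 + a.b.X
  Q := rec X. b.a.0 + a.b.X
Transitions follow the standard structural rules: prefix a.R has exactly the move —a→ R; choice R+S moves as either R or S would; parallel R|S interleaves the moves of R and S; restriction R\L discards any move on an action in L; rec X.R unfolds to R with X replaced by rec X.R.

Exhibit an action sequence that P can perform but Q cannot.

LTS(P): 4 reachable states
  m0 = rec X. a.a.0 + a.b.X → ··a··> m1, ··a··> m2
  m1 = a.0 → ··a··> m3
  m2 = b.(rec X. a.a.0 + a.b.X) → ··b··> m0
  m3 = 0 → deadlocked
LTS(Q): 4 reachable states
  n0 = rec X. b.a.0 + a.b.X → ··a··> n1, ··b··> n2
  n1 = b.(rec X. b.a.0 + a.b.X) → ··b··> n0
  n2 = a.0 → ··a··> n3
  n3 = 0 → deadlocked
Trace ⟨aa⟩ through P, begin at {m0}:
  after a @ step 1: {m1, m2}
  after a @ step 2: {m3}
  ✓ P
Trace ⟨aa⟩ through Q, begin at {n0}:
  after a @ step 1: {n1}
  after a @ step 2: no successor for Q

aa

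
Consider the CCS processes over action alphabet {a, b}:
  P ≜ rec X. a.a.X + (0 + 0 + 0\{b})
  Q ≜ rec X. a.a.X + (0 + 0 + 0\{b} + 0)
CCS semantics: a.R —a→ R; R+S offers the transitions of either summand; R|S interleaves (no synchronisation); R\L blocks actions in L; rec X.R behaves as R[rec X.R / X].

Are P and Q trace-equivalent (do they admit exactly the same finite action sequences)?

trace-equivalent

LTS(P): 2 reachable states
  m0 = rec X. a.a.X + (0 + 0 + 0\{b}) has moves =a=> m1
  m1 = a.(rec X. a.a.X + (0 + 0 + 0\{b})) has moves =a=> m0
LTS(Q): 2 reachable states
  n0 = rec X. a.a.X + (0 + 0 + 0\{b} + 0) has moves =a=> n1
  n1 = a.(rec X. a.a.X + (0 + 0 + 0\{b} + 0)) has moves =a=> n0
Bisimilarity quotient blocks:
  B0 = {m0, m1, n0, n1}
m0 ∈ B0, n0 ∈ B0 → same block
Bisimilar ⇒ trace-equivalent.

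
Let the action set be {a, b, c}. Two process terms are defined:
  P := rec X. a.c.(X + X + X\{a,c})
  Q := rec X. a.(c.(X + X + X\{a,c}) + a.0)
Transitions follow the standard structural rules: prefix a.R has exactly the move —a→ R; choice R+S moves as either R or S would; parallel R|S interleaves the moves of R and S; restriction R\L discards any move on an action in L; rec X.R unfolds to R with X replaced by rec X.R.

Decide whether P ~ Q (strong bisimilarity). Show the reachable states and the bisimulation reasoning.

LTS(P): 3 reachable states
  u0 = rec X. a.c.(X + X + X\{a,c}) | —a→ u1
  u1 = c.((rec X. a.c.(X + X + X\{a,c})) + (rec X. a.c.(X + X + X\{a,c})) + (rec X. a.c.(X + X + X\{a,c}))\{a,c}) | —c→ u2
  u2 = (rec X. a.c.(X + X + X\{a,c})) + (rec X. a.c.(X + X + X\{a,c})) + (rec X. a.c.(X + X + X\{a,c}))\{a,c} | —a→ u1
LTS(Q): 4 reachable states
  v0 = rec X. a.(c.(X + X + X\{a,c}) + a.0) | —a→ v1
  v1 = c.((rec X. a.(c.(X + X + X\{a,c}) + a.0)) + (rec X. a.(c.(X + X + X\{a,c}) + a.0)) + (rec X. a.(c.(X + X + X\{a,c}) + a.0))\{a,c}) + a.0 | —a→ v2, —c→ v3
  v2 = 0 | ·
  v3 = (rec X. a.(c.(X + X + X\{a,c}) + a.0)) + (rec X. a.(c.(X + X + X\{a,c}) + a.0)) + (rec X. a.(c.(X + X + X\{a,c}) + a.0))\{a,c} | —a→ v1
Partition-refinement fixed point:
  B0 = {u0, u2}
  B1 = {u1}
  B2 = {v0, v3}
  B3 = {v1}
  B4 = {v2}
u0 ∈ B0, v0 ∈ B2 → different blocks

not bisimilar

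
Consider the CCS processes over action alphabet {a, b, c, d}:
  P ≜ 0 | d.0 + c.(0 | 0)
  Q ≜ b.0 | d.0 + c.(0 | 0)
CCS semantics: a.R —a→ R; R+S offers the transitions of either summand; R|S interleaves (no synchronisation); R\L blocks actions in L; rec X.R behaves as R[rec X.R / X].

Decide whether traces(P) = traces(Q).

P's transition system — 2 states:
  m0 = 0 | d.0 + c.(0 | 0) | =c=> m1, =d=> m1
  m1 = 0 | 0 | ·
Q's transition system — 4 states:
  n0 = b.0 | d.0 + c.(0 | 0) | =b=> n1, =c=> n2, =d=> n3
  n1 = 0 | d.0 | =d=> n2
  n2 = 0 | 0 | ·
  n3 = b.0 | 0 | =b=> n2
Executing b from Q (initial set {n0}):
  step 1 (b): {n1}
  — Q admits the full trace.
Executing b from P (initial set {m0}):
  step 1 (b): ∅ (P stuck)

NO — witness ⟨b⟩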